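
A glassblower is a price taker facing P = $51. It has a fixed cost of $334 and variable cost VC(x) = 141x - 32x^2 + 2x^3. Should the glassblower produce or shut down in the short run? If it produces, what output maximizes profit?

Produce at x = 9

From TC, MC = TC'(x) = 141 - 64x + 6x^2 and AVC = VC/x = 141 - 32x + 2x^2.
AVC is minimized where dAVC/dx = -32 + 4x = 0, at x = 8; min AVC = 141 - 32·8 + 2·8^2 = $13.
Since P = $51 ≥ min AVC = $13, price covers variable cost and the firm should produce.
Solving P = MC: 90 - 64x + 6x^2 = 0 ⇒ x = 5/3 or 9. On the upward-sloping branch, x* = 9.
Check: AVC at x = 9 is $15 ≤ P, so revenue covers variable cost.
Profit = P·x − TC = 51·9 − 469 = -$10, a loss, but smaller than the $334 fixed cost the firm would lose by shutting down.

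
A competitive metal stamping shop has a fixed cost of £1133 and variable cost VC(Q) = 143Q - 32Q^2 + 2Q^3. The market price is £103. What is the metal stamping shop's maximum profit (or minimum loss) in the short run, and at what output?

AVC = 143 - 32Q + 2Q^2; min AVC = £15 at Q = 8. Since P = £103 ≥ min AVC, the firm produces.
With MC = 143 - 64Q + 6Q^2, P = MC on the upward-sloping part at Q* = 10.
TR = 103·10 = 1030. TC = 1133 + 230 = 1363. Profit = 1030 − 1363 = -£333.
By producing, the firm covers all variable cost plus £800 of fixed cost; shutting down would lose the full £1133.

Profit = -£333 at Q = 10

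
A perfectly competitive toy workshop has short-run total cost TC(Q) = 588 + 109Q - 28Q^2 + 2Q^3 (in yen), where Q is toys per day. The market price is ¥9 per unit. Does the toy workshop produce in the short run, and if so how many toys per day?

From TC, MC = TC'(Q) = 109 - 56Q + 6Q^2 and AVC = VC/Q = 109 - 28Q + 2Q^2.
The AVC parabola has its vertex at Q = 28/4 = 7, where AVC = 109 - 28·7 + 2·7^2 = ¥11.
P = ¥9 lies below min AVC = ¥11; no output level covers variable cost.
The firm minimizes its loss by shutting down and losing only its fixed cost of ¥588.

Shut down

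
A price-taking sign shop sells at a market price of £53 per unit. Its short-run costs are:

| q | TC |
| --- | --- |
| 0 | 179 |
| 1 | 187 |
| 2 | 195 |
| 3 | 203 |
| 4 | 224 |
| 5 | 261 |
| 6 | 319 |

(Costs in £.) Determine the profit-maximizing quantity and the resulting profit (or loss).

q = 5; profit = £4

Compute π = P·q − TC at each output: q=0: -179; q=1: -134; q=2: -89; q=3: -44; q=4: -12; q=5: 4; q=6: -1.
Profit is maximized at q = 5. AVC there is 82/5 = £16.40 ≤ P, so producing beats shutting down (which would give -£179).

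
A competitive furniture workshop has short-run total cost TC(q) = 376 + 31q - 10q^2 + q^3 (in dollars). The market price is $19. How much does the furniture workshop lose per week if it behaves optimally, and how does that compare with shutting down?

Profit = -$304 at q = 6

AVC = 31 - 10q + q^2; min AVC = $6 at q = 5. Since P = $19 ≥ min AVC, the firm produces.
MC = 31 - 20q + 3q^2. Setting P = MC and taking the root on the rising branch gives q* = 6.
TR = 19·6 = 114. TC = 376 + 42 = 418. Profit = 114 − 418 = -$304.
That loss of $304 beats the $376 the firm would lose by shutting down; producing recovers $72 of fixed cost.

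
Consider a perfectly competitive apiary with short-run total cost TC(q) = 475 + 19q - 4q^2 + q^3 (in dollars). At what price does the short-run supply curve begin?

$15 per unit

The shutdown price is the minimum of AVC. VC = 19q - 4q^2 + q^3, so AVC = 19 - 4q + q^2.
dAVC/dq = -4 + 2q = 0 gives q = 2. min AVC = 19 - 4·2 + 2^2 = 15.
For P < $15 the firm produces nothing.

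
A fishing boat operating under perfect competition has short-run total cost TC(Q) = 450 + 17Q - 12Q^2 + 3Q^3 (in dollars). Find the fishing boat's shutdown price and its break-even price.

AVC = 17 - 12Q + 3Q^2; minimized at Q = 2, giving min AVC = $5. That is the shutdown price.
ATC = 450/Q + 17 - 12Q + 3Q^2. Setting dATC/dQ = −450/Q^2 − 12 + 6Q = 0 gives Q = 5 (since 6·5^3 − 12·5^2 = 450).
min ATC = 450/5 + 17 − 12·5 + 3·5^2 = $122. That is the break-even price.
Between these two prices the firm operates at a loss; above $122 it earns a profit.

Shutdown price = $5; break-even price = $122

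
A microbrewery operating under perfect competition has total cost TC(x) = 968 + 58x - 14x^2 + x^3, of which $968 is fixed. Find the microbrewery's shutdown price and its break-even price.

AVC = 58 - 14x + x^2; minimized at x = 7, giving min AVC = $9. That is the shutdown price.
ATC = 968/x + 58 - 14x + x^2. Setting dATC/dx = −968/x^2 − 14 + 2x = 0 gives x = 11 (since 2·11^3 − 14·11^2 = 968).
min ATC = 968/11 + 58 − 14·11 + 11^2 = $113. That is the break-even price.
Between these two prices the firm operates at a loss; above $113 it earns a profit.

Shutdown price = $9; break-even price = $113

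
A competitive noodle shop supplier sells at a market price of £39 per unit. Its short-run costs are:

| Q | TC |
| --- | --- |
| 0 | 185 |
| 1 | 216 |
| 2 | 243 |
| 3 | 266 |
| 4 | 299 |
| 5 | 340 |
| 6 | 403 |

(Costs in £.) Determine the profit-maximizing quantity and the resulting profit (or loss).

Q = 4; profit = -£143

Tabulate TR − TC: Q=0: -185; Q=1: -177; Q=2: -165; Q=3: -149; Q=4: -143; Q=5: -145; Q=6: -169.
Profit is maximized at Q = 4. AVC there is 114/4 = £28.50 ≤ P, so producing beats shutting down (which would give -£185).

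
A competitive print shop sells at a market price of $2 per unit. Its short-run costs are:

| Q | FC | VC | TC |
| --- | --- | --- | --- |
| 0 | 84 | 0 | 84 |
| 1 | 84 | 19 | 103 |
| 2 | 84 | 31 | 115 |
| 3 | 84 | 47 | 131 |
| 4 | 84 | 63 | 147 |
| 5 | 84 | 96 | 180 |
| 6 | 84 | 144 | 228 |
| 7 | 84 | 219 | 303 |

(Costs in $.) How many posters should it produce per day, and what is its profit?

Compute π = P·Q − TC at each output: Q=0: -84; Q=1: -101; Q=2: -111; Q=3: -125; Q=4: -139; Q=5: -170; Q=6: -216; Q=7: -289.
Profit is highest at Q = 0. Equivalently, the lowest AVC in the table is 31/2 ≈ $15.50 at Q = 2, and P = $2 falls below it — price never covers variable cost, so the firm shuts down and loses only its fixed cost.

Q = 0 (shut down); profit = -$84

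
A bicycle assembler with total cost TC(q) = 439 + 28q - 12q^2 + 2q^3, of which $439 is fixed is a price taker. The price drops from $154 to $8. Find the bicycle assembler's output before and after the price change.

MC = 28 - 24q + 6q^2; the shutdown threshold is min AVC = $10 (at q = 3).
At P = $154 ≥ min AVC, set P = MC on the rising branch: q = 7.
At P = $8 < min AVC = $10, price no longer covers variable cost at any output, so the firm shuts down: q = 0.

Output falls from 7 to 0 (the firm shuts down)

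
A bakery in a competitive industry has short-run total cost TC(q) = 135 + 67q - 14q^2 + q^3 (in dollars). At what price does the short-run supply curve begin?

Short-run supply begins at min AVC. From VC = 67q - 14q^2 + q^3, AVC = 67 - 14q + q^2.
At the minimum of AVC, MC = AVC. MC = 67 - 28q + 3q^2; setting MC = AVC gives 2q^2 - 14q = 0, so q = 7. min AVC = 18.
So the shutdown price is $18.

$18 per unit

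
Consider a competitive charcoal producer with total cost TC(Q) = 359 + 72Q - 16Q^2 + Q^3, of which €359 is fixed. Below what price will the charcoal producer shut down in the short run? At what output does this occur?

The firm shuts down when price falls below the minimum of average variable cost. AVC = VC/Q = 72 - 16Q + Q^2.
At the minimum of AVC, MC = AVC. MC = 72 - 32Q + 3Q^2; setting MC = AVC gives 2Q^2 - 16Q = 0, so Q = 8. min AVC = 8.
The firm shuts down for any P below €8.

€8 per unit, at Q = 8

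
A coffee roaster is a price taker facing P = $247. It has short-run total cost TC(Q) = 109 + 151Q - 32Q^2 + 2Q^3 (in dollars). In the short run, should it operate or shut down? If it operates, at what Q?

From TC, MC = TC'(Q) = 151 - 64Q + 6Q^2 and AVC = VC/Q = 151 - 32Q + 2Q^2.
AVC is minimized where dAVC/dQ = -32 + 4Q = 0, at Q = 8; min AVC = 151 - 32·8 + 2·8^2 = $23.
Since P = $247 ≥ min AVC = $23, price covers variable cost and the firm should produce.
P = MC gives -96 - 64Q + 6Q^2 = 0, with roots -4/3 and 12. Take the larger (rising MC): Q* = 12.
Check: AVC at Q = 12 is $55 ≤ P, so revenue covers variable cost.
Profit = P·Q − TC = 247·12 − 769 = $2195.

Produce at Q = 12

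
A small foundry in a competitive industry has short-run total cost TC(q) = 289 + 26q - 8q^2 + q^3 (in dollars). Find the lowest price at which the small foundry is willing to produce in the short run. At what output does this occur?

$10 per unit, at q = 4

Short-run supply begins at min AVC. From VC = 26q - 8q^2 + q^3, AVC = 26 - 8q + q^2.
At the minimum of AVC, MC = AVC. MC = 26 - 16q + 3q^2; setting MC = AVC gives 2q^2 - 8q = 0, so q = 4. min AVC = 10.
The firm shuts down for any P below $10.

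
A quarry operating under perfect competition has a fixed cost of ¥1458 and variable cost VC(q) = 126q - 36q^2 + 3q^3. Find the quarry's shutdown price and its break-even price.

Shutdown price = ¥18; break-even price = ¥207

AVC = 126 - 36q + 3q^2; minimized at q = 6, giving min AVC = ¥18. That is the shutdown price.
ATC = 1458/q + 126 - 36q + 3q^2. Setting dATC/dq = −1458/q^2 − 36 + 6q = 0 gives q = 9 (since 6·9^3 − 36·9^2 = 1458).
min ATC = 1458/9 + 126 − 36·9 + 3·9^2 = ¥207. That is the break-even price.
For ¥18 ≤ P < ¥207 the firm produces at a loss; below ¥18 it shuts down.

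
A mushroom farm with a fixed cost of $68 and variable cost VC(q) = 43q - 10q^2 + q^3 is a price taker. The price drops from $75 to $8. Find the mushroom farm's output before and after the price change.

Output falls from 8 to 0 (the firm shuts down)

AVC = 43 - 10q + q^2, minimized at q = 5 where min AVC = $18. MC = 43 - 20q + 3q^2.
With P = $75 above the shutdown price, P = MC gives q = 8.
At P = $8 < min AVC = $18, price no longer covers variable cost at any output, so the firm shuts down: q = 0.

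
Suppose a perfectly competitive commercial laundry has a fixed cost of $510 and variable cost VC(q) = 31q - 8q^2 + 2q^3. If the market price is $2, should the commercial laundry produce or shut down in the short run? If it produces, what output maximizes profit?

Strip out fixed cost: VC = 31q - 8q^2 + 2q^3. Then AVC = 31 - 8q + 2q^2 and MC = 31 - 16q + 6q^2.
AVC is minimized where dAVC/dq = -8 + 4q = 0, at q = 2; min AVC = 31 - 8·2 + 2·2^2 = $23.
With P < min AVC ($2 < $23), every unit sold adds to the loss.
The firm minimizes its loss by shutting down and losing only its fixed cost of $510.

Shut down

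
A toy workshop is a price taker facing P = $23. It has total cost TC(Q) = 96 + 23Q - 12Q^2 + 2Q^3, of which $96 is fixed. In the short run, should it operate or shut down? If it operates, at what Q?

From TC, MC = TC'(Q) = 23 - 24Q + 6Q^2 and AVC = VC/Q = 23 - 12Q + 2Q^2.
AVC hits its minimum where MC = AVC, at Q = 3, giving min AVC = 23 - 12·3 + 2·3^2 = $5.
Since P = $23 ≥ min AVC = $5, price covers variable cost and the firm should produce.
Solving P = MC: -24Q + 6Q^2 = 0 ⇒ Q = 0 or 4. On the upward-sloping branch, Q* = 4.
Check: AVC at Q = 4 is $7 ≤ P, so revenue covers variable cost.
Profit = P·Q − TC = 23·4 − 124 = -$32, a loss, but smaller than the $96 fixed cost the firm would lose by shutting down.

Produce at Q = 4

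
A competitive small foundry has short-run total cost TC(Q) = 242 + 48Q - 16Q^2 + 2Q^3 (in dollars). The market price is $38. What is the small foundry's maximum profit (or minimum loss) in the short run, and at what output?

Profit = -$142 at Q = 5

AVC = 48 - 16Q + 2Q^2; min AVC = $16 at Q = 4. Since P = $38 ≥ min AVC, the firm produces.
MC = 48 - 32Q + 6Q^2. Setting P = MC and taking the root on the rising branch gives Q* = 5.
TR = 38·5 = 190. TC = 242 + 90 = 332. Profit = 190 − 332 = -$142.
That loss of $142 beats the $242 the firm would lose by shutting down; producing recovers $100 of fixed cost.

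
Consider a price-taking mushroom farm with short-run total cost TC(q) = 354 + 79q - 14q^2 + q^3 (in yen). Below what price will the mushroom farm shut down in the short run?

The shutdown price is the minimum of AVC. VC = 79q - 14q^2 + q^3, so AVC = 79 - 14q + q^2.
At the minimum of AVC, MC = AVC. MC = 79 - 28q + 3q^2; setting MC = AVC gives 2q^2 - 14q = 0, so q = 7. min AVC = 30.
For P < ¥30 the firm produces nothing.

¥30 per unit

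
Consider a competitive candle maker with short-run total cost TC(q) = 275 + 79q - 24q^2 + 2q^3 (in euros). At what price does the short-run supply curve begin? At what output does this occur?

The shutdown price is the minimum of AVC. VC = 79q - 24q^2 + 2q^3, so AVC = 79 - 24q + 2q^2.
dAVC/dq = -24 + 4q = 0 gives q = 6. min AVC = 79 - 24·6 + 2·6^2 = 7.
So the shutdown price is €7.

€7 per unit, at q = 6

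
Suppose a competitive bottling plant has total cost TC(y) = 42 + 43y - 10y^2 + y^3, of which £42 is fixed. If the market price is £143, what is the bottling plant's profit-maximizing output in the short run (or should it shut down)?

Strip out fixed cost: VC = 43y - 10y^2 + y^3. Then AVC = 43 - 10y + y^2 and MC = 43 - 20y + 3y^2.
AVC hits its minimum where MC = AVC, at y = 5, giving min AVC = 43 - 10·5 + 5^2 = £18.
Since P = £143 ≥ min AVC = £18, price covers variable cost and the firm should produce.
P = MC gives -100 - 20y + 3y^2 = 0, with roots -10/3 and 10. Take the larger (rising MC): y* = 10.
Check: AVC at y = 10 is £43 ≤ P, so revenue covers variable cost.
Profit = P·y − TC = 143·10 − 472 = £958.

Produce at y = 10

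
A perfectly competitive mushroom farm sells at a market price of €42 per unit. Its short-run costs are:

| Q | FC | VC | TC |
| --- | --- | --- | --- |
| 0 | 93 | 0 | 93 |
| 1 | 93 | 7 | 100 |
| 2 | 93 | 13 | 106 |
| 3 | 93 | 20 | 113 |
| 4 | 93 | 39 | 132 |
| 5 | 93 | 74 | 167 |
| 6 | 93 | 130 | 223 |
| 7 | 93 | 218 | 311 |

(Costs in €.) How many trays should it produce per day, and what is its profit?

Q = 5; profit = €43

Profit at each row (π = 42Q − TC): Q=0: -93; Q=1: -58; Q=2: -22; Q=3: 13; Q=4: 36; Q=5: 43; Q=6: 29; Q=7: -17.
Profit is maximized at Q = 5. AVC there is 74/5 = €14.80 ≤ P, so producing beats shutting down (which would give -€93).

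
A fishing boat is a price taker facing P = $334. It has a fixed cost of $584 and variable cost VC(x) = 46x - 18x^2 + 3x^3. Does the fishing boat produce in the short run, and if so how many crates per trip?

Produce at x = 8

Strip out fixed cost: VC = 46x - 18x^2 + 3x^3. Then AVC = 46 - 18x + 3x^2 and MC = 46 - 36x + 9x^2.
AVC hits its minimum where MC = AVC, at x = 3, giving min AVC = 46 - 18·3 + 3·3^2 = $19.
Because $334 ≥ $19, revenue can cover variable cost; the firm operates.
P = MC gives -288 - 36x + 9x^2 = 0, with roots -4 and 8. Take the larger (rising MC): x* = 8.
Check: AVC at x = 8 is $94 ≤ P, so revenue covers variable cost.
Profit = P·x − TC = 334·8 − 1336 = $1336.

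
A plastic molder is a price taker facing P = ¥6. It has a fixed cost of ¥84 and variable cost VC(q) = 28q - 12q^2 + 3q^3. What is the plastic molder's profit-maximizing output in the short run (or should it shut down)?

Shut down

From TC, MC = TC'(q) = 28 - 24q + 9q^2 and AVC = VC/q = 28 - 12q + 3q^2.
AVC hits its minimum where MC = AVC, at q = 2, giving min AVC = 28 - 12·2 + 3·2^2 = ¥16.
Since P = ¥6 < min AVC = ¥16, price fails to cover variable cost at any output.
Shutting down limits the loss to fixed cost, ¥84.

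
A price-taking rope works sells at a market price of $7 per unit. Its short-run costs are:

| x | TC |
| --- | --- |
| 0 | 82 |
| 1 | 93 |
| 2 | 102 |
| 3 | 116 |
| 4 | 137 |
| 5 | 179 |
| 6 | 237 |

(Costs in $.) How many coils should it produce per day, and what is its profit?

x = 0 (shut down); profit = -$82

Compute π = P·x − TC at each output: x=0: -82; x=1: -86; x=2: -88; x=3: -95; x=4: -109; x=5: -144; x=6: -195.
Profit is highest at x = 0. Equivalently, the lowest AVC in the table is 20/2 ≈ $10 at x = 2, and P = $7 falls below it — price never covers variable cost, so the firm shuts down and loses only its fixed cost.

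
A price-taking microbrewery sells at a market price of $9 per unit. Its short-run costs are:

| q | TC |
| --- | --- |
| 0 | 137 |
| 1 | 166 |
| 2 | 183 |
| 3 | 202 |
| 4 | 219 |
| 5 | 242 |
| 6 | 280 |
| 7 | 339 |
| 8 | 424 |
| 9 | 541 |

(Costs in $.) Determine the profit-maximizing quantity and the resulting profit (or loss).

Tabulate TR − TC: q=0: -137; q=1: -157; q=2: -165; q=3: -175; q=4: -183; q=5: -197; q=6: -226; q=7: -276; q=8: -352; q=9: -460.
Profit is highest at q = 0. Equivalently, the lowest AVC in the table is 82/4 ≈ $20.50 at q = 4, and P = $9 falls below it — price never covers variable cost, so the firm shuts down and loses only its fixed cost.

q = 0 (shut down); profit = -$137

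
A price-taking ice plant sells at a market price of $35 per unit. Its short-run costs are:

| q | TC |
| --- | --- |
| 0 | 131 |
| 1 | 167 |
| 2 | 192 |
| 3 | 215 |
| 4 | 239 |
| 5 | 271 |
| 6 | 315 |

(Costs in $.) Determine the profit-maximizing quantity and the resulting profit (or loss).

Tabulate TR − TC: q=0: -131; q=1: -132; q=2: -122; q=3: -110; q=4: -99; q=5: -96; q=6: -105.
Profit is maximized at q = 5. AVC there is 140/5 = $28 ≤ P, so producing beats shutting down (which would give -$131).

q = 5; profit = -$96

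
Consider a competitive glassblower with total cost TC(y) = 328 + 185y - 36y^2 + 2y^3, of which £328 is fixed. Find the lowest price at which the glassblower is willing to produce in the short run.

£23 per unit

The firm shuts down when price falls below the minimum of average variable cost. AVC = VC/y = 185 - 36y + 2y^2.
dAVC/dy = -36 + 4y = 0 gives y = 9. min AVC = 185 - 36·9 + 2·9^2 = 23.
The firm shuts down for any P below £23.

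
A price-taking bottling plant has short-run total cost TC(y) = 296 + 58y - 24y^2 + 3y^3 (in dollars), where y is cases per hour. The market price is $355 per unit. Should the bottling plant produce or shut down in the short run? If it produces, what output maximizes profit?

Strip out fixed cost: VC = 58y - 24y^2 + 3y^3. Then AVC = 58 - 24y + 3y^2 and MC = 58 - 48y + 9y^2.
AVC hits its minimum where MC = AVC, at y = 4, giving min AVC = 58 - 24·4 + 3·4^2 = $10.
Since P = $355 ≥ min AVC = $10, price covers variable cost and the firm should produce.
Set P = MC: 355 = 58 - 48y + 9y^2 → -297 - 48y + 9y^2 = 0. The roots are y = -11/3 and y = 9; the profit-maximizing output is on the rising part of MC, so y* = 9.
Check: AVC at y = 9 is $85 ≤ P, so revenue covers variable cost.
Profit = P·y − TC = 355·9 − 1061 = $2134.

Produce at y = 9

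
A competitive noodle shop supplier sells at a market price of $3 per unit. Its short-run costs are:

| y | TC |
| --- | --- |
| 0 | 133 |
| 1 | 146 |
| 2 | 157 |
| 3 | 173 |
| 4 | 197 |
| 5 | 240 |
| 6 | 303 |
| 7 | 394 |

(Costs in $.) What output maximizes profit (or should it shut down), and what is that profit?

Compute π = P·y − TC at each output: y=0: -133; y=1: -143; y=2: -151; y=3: -164; y=4: -185; y=5: -225; y=6: -285; y=7: -373.
Profit is highest at y = 0. Equivalently, the lowest AVC in the table is 24/2 ≈ $12 at y = 2, and P = $3 falls below it — price never covers variable cost, so the firm shuts down and loses only its fixed cost.

y = 0 (shut down); profit = -$133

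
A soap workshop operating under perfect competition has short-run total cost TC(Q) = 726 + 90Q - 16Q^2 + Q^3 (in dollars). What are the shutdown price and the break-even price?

Shutdown price = min AVC. AVC = 90 - 16Q + Q^2, with vertex at Q = 8 and minimum $26.
ATC = 726/Q + 90 - 16Q + Q^2. Setting dATC/dQ = −726/Q^2 − 16 + 2Q = 0 gives Q = 11 (since 2·11^3 − 16·11^2 = 726).
min ATC = 726/11 + 90 − 16·11 + 11^2 = $101. That is the break-even price.
For $26 ≤ P < $101 the firm produces at a loss; below $26 it shuts down.

Shutdown price = $26; break-even price = $101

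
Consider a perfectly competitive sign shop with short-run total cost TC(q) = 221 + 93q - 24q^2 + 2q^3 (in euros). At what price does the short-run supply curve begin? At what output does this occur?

The firm shuts down when price falls below the minimum of average variable cost. AVC = VC/q = 93 - 24q + 2q^2.
At the minimum of AVC, MC = AVC. MC = 93 - 48q + 6q^2; setting MC = AVC gives 4q^2 - 24q = 0, so q = 6. min AVC = 21.
So the shutdown price is €21.

€21 per unit, at q = 6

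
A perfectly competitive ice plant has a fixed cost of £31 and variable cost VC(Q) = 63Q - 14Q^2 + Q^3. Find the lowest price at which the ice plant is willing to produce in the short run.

Short-run supply begins at min AVC. From VC = 63Q - 14Q^2 + Q^3, AVC = 63 - 14Q + Q^2.
At the minimum of AVC, MC = AVC. MC = 63 - 28Q + 3Q^2; setting MC = AVC gives 2Q^2 - 14Q = 0, so Q = 7. min AVC = 14.
For P < £14 the firm produces nothing.

£14 per unit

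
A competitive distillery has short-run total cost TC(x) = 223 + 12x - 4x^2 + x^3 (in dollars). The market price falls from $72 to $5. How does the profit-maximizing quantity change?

AVC = 12 - 4x + x^2, minimized at x = 2 where min AVC = $8. MC = 12 - 8x + 3x^2.
With P = $72 above the shutdown price, P = MC gives x = 6.
At P = $5 < min AVC = $8, price no longer covers variable cost at any output, so the firm shuts down: x = 0.

Output falls from 6 to 0 (the firm shuts down)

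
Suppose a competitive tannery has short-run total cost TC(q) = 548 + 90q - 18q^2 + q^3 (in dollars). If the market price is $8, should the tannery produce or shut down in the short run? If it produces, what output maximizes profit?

Shut down

Strip out fixed cost: VC = 90q - 18q^2 + q^3. Then AVC = 90 - 18q + q^2 and MC = 90 - 36q + 3q^2.
AVC hits its minimum where MC = AVC, at q = 9, giving min AVC = 90 - 18·9 + 9^2 = $9.
With P < min AVC ($8 < $9), every unit sold adds to the loss.
Shutting down limits the loss to fixed cost, $548.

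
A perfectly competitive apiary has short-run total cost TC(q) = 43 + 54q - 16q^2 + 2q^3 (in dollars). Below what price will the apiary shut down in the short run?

$22 per unit

The shutdown price is the minimum of AVC. VC = 54q - 16q^2 + 2q^3, so AVC = 54 - 16q + 2q^2.
dAVC/dq = -16 + 4q = 0 gives q = 4. min AVC = 54 - 16·4 + 2·4^2 = 22.
So the shutdown price is $22.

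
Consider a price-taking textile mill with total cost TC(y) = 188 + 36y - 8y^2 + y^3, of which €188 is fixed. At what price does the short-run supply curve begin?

Short-run supply begins at min AVC. From VC = 36y - 8y^2 + y^3, AVC = 36 - 8y + y^2.
At the minimum of AVC, MC = AVC. MC = 36 - 16y + 3y^2; setting MC = AVC gives 2y^2 - 8y = 0, so y = 4. min AVC = 20.
So the shutdown price is €20.

€20 per unit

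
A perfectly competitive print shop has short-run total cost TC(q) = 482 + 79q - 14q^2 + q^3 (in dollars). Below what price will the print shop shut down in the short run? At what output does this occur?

$30 per unit, at q = 7

The firm shuts down when price falls below the minimum of average variable cost. AVC = VC/q = 79 - 14q + q^2.
At the minimum of AVC, MC = AVC. MC = 79 - 28q + 3q^2; setting MC = AVC gives 2q^2 - 14q = 0, so q = 7. min AVC = 30.
The firm shuts down for any P below $30.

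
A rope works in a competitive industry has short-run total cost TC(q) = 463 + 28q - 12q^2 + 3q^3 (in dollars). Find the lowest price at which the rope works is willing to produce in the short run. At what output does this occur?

$16 per unit, at q = 2

The shutdown price is the minimum of AVC. VC = 28q - 12q^2 + 3q^3, so AVC = 28 - 12q + 3q^2.
At the minimum of AVC, MC = AVC. MC = 28 - 24q + 9q^2; setting MC = AVC gives 6q^2 - 12q = 0, so q = 2. min AVC = 16.
For P < $16 the firm produces nothing.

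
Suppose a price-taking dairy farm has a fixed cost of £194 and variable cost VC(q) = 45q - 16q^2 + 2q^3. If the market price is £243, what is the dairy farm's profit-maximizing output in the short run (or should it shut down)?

From TC, MC = TC'(q) = 45 - 32q + 6q^2 and AVC = VC/q = 45 - 16q + 2q^2.
The AVC parabola has its vertex at q = 16/4 = 4, where AVC = 45 - 16·4 + 2·4^2 = £13.
P = £243 exceeds min AVC = £13, so the firm stays open.
Set P = MC: 243 = 45 - 32q + 6q^2 → -198 - 32q + 6q^2 = 0. The roots are q = -11/3 and q = 9; the profit-maximizing output is on the rising part of MC, so q* = 9.
Check: AVC at q = 9 is £63 ≤ P, so revenue covers variable cost.
Profit = P·q − TC = 243·9 − 761 = £1426.

Produce at q = 9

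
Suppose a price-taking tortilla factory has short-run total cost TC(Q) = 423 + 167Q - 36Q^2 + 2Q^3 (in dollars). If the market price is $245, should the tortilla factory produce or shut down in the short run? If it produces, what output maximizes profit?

Variable cost is VC = 167Q - 36Q^2 + 2Q^3, so AVC = VC/Q = 167 - 36Q + 2Q^2 and MC = dTC/dQ = 167 - 72Q + 6Q^2.
The AVC parabola has its vertex at Q = 36/4 = 9, where AVC = 167 - 36·9 + 2·9^2 = $5.
Since P = $245 ≥ min AVC = $5, price covers variable cost and the firm should produce.
P = MC gives -78 - 72Q + 6Q^2 = 0, with roots -1 and 13. Take the larger (rising MC): Q* = 13.
Check: AVC at Q = 13 is $37 ≤ P, so revenue covers variable cost.
Profit = P·Q − TC = 245·13 − 904 = $2281.

Produce at Q = 13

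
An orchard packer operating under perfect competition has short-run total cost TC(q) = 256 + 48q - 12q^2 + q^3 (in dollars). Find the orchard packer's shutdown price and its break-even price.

Shutdown price = min AVC. AVC = 48 - 12q + q^2, with vertex at q = 6 and minimum $12.
ATC = 256/q + 48 - 12q + q^2. Setting dATC/dq = −256/q^2 − 12 + 2q = 0 gives q = 8 (since 2·8^3 − 12·8^2 = 256).
min ATC = 256/8 + 48 − 12·8 + 8^2 = $48. That is the break-even price.
Between these two prices the firm operates at a loss; above $48 it earns a profit.

Shutdown price = $12; break-even price = $48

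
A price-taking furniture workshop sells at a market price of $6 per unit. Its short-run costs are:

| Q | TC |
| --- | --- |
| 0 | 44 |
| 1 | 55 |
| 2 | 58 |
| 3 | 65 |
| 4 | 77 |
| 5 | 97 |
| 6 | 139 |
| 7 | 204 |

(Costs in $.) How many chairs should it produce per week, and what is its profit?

Q = 0 (shut down); profit = -$44

Tabulate TR − TC: Q=0: -44; Q=1: -49; Q=2: -46; Q=3: -47; Q=4: -53; Q=5: -67; Q=6: -103; Q=7: -162.
Profit is highest at Q = 0. Equivalently, the lowest AVC in the table is 14/2 ≈ $7 at Q = 2, and P = $6 falls below it — price never covers variable cost, so the firm shuts down and loses only its fixed cost.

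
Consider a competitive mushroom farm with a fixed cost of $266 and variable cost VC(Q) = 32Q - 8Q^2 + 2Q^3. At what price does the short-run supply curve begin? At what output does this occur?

$24 per unit, at Q = 2

The shutdown price is the minimum of AVC. VC = 32Q - 8Q^2 + 2Q^3, so AVC = 32 - 8Q + 2Q^2.
dAVC/dQ = -8 + 4Q = 0 gives Q = 2. min AVC = 32 - 8·2 + 2·2^2 = 24.
For P < $24 the firm produces nothing.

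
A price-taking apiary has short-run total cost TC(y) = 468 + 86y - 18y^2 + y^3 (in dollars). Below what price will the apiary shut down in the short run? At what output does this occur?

Short-run supply begins at min AVC. From VC = 86y - 18y^2 + y^3, AVC = 86 - 18y + y^2.
At the minimum of AVC, MC = AVC. MC = 86 - 36y + 3y^2; setting MC = AVC gives 2y^2 - 18y = 0, so y = 9. min AVC = 5.
For P < $5 the firm produces nothing.

$5 per unit, at y = 9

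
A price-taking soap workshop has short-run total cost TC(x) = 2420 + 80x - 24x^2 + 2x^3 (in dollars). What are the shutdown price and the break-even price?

Shutdown price = $8; break-even price = $278

Shutdown price = min AVC. AVC = 80 - 24x + 2x^2, with vertex at x = 6 and minimum $8.
ATC = 2420/x + 80 - 24x + 2x^2. Setting dATC/dx = −2420/x^2 − 24 + 4x = 0 gives x = 11 (since 4·11^3 − 24·11^2 = 2420).
min ATC = 2420/11 + 80 − 24·11 + 2·11^2 = $278. That is the break-even price.
For $8 ≤ P < $278 the firm produces at a loss; below $8 it shuts down.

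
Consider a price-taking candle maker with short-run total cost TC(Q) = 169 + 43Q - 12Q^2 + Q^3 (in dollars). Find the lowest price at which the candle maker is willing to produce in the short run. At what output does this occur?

$7 per unit, at Q = 6

The shutdown price is the minimum of AVC. VC = 43Q - 12Q^2 + Q^3, so AVC = 43 - 12Q + Q^2.
At the minimum of AVC, MC = AVC. MC = 43 - 24Q + 3Q^2; setting MC = AVC gives 2Q^2 - 12Q = 0, so Q = 6. min AVC = 7.
So the shutdown price is $7.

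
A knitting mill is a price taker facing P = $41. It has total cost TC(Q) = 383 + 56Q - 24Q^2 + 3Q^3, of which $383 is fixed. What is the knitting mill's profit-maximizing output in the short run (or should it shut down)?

Strip out fixed cost: VC = 56Q - 24Q^2 + 3Q^3. Then AVC = 56 - 24Q + 3Q^2 and MC = 56 - 48Q + 9Q^2.
AVC hits its minimum where MC = AVC, at Q = 4, giving min AVC = 56 - 24·4 + 3·4^2 = $8.
Because $41 ≥ $8, revenue can cover variable cost; the firm operates.
P = MC gives 15 - 48Q + 9Q^2 = 0, with roots 1/3 and 5. Take the larger (rising MC): Q* = 5.
Check: AVC at Q = 5 is $11 ≤ P, so revenue covers variable cost.
Profit = P·Q − TC = 41·5 − 438 = -$233, a loss, but smaller than the $383 fixed cost the firm would lose by shutting down.

Produce at Q = 5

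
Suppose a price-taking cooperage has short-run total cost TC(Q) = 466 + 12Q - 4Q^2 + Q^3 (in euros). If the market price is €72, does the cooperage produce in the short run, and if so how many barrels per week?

Produce at Q = 6

From TC, MC = TC'(Q) = 12 - 8Q + 3Q^2 and AVC = VC/Q = 12 - 4Q + Q^2.
AVC is minimized where dAVC/dQ = -4 + 2Q = 0, at Q = 2; min AVC = 12 - 4·2 + 2^2 = €8.
P = €72 exceeds min AVC = €8, so the firm stays open.
Solving P = MC: -60 - 8Q + 3Q^2 = 0 ⇒ Q = -10/3 or 6. On the upward-sloping branch, Q* = 6.
Check: AVC at Q = 6 is €24 ≤ P, so revenue covers variable cost.
Profit = P·Q − TC = 72·6 − 610 = -€178, a loss, but smaller than the €466 fixed cost the firm would lose by shutting down.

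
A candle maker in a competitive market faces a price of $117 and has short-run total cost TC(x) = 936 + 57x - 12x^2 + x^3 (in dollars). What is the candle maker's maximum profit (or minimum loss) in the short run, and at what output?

AVC = 57 - 12x + x^2; min AVC = $21 at x = 6. Since P = $117 ≥ min AVC, the firm produces.
MC = 57 - 24x + 3x^2. Setting P = MC and taking the root on the rising branch gives x* = 10.
TR = 117·10 = 1170. TC = 936 + 370 = 1306. Profit = 1170 − 1306 = -$136.
That loss of $136 beats the $936 the firm would lose by shutting down; producing recovers $800 of fixed cost.

Profit = -$136 at x = 10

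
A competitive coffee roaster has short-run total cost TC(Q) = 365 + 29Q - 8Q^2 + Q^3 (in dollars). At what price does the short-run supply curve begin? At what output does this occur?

$13 per unit, at Q = 4

Short-run supply begins at min AVC. From VC = 29Q - 8Q^2 + Q^3, AVC = 29 - 8Q + Q^2.
dAVC/dQ = -8 + 2Q = 0 gives Q = 4. min AVC = 29 - 8·4 + 4^2 = 13.
For P < $13 the firm produces nothing.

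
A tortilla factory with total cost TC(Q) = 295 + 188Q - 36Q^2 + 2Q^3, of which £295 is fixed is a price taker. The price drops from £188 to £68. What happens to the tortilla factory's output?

Output falls from 12 to 10

AVC = 188 - 36Q + 2Q^2, minimized at Q = 9 where min AVC = £26. MC = 188 - 72Q + 6Q^2.
With P = £188 above the shutdown price, P = MC gives Q = 12.
At P = £68 ≥ min AVC, set P = MC: Q = 10. The firm stays open but cuts output.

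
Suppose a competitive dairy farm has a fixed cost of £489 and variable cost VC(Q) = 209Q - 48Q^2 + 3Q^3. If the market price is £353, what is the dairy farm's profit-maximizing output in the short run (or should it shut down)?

Variable cost is VC = 209Q - 48Q^2 + 3Q^3, so AVC = VC/Q = 209 - 48Q + 3Q^2 and MC = dTC/dQ = 209 - 96Q + 9Q^2.
AVC hits its minimum where MC = AVC, at Q = 8, giving min AVC = 209 - 48·8 + 3·8^2 = £17.
Since P = £353 ≥ min AVC = £17, price covers variable cost and the firm should produce.
Solving P = MC: -144 - 96Q + 9Q^2 = 0 ⇒ Q = -4/3 or 12. On the upward-sloping branch, Q* = 12.
Check: AVC at Q = 12 is £65 ≤ P, so revenue covers variable cost.
Profit = P·Q − TC = 353·12 − 1269 = £2967.

Produce at Q = 12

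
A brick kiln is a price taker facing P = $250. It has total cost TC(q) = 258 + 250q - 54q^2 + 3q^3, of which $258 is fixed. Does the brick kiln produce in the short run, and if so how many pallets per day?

Produce at q = 12

From TC, MC = TC'(q) = 250 - 108q + 9q^2 and AVC = VC/q = 250 - 54q + 3q^2.
AVC hits its minimum where MC = AVC, at q = 9, giving min AVC = 250 - 54·9 + 3·9^2 = $7.
P = $250 exceeds min AVC = $7, so the firm stays open.
Set P = MC: 250 = 250 - 108q + 9q^2 → -108q + 9q^2 = 0. The roots are q = 0 and q = 12; the profit-maximizing output is on the rising part of MC, so q* = 12.
Check: AVC at q = 12 is $34 ≤ P, so revenue covers variable cost.
Profit = P·q − TC = 250·12 − 666 = $2334.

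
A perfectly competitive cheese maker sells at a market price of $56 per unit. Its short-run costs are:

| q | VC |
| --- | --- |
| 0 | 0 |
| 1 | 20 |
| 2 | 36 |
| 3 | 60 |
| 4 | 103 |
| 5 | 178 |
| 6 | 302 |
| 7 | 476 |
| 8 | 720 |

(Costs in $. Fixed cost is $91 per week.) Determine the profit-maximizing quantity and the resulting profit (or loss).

Tabulate TR − TC: q=0: -91; q=1: -55; q=2: -15; q=3: 17; q=4: 30; q=5: 11; q=6: -57; q=7: -175; q=8: -363.
Profit is maximized at q = 4. AVC there is 103/4 = $25.75 ≤ P, so producing beats shutting down (which would give -$91).

q = 4; profit = $30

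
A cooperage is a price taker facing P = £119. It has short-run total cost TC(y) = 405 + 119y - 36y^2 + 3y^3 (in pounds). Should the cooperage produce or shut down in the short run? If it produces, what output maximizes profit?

Variable cost is VC = 119y - 36y^2 + 3y^3, so AVC = VC/y = 119 - 36y + 3y^2 and MC = dTC/dy = 119 - 72y + 9y^2.
AVC is minimized where dAVC/dy = -36 + 6y = 0, at y = 6; min AVC = 119 - 36·6 + 3·6^2 = £11.
Since P = £119 ≥ min AVC = £11, price covers variable cost and the firm should produce.
P = MC gives -72y + 9y^2 = 0, with roots 0 and 8. Take the larger (rising MC): y* = 8.
Check: AVC at y = 8 is £23 ≤ P, so revenue covers variable cost.
Profit = P·y − TC = 119·8 − 589 = £363.

Produce at y = 8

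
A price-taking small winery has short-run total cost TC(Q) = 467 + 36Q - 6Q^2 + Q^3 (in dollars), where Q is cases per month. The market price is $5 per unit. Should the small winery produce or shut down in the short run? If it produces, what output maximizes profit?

Variable cost is VC = 36Q - 6Q^2 + Q^3, so AVC = VC/Q = 36 - 6Q + Q^2 and MC = dTC/dQ = 36 - 12Q + 3Q^2.
AVC is minimized where dAVC/dQ = -6 + 2Q = 0, at Q = 3; min AVC = 36 - 6·3 + 3^2 = $27.
With P < min AVC ($5 < $27), every unit sold adds to the loss.
Shutting down limits the loss to fixed cost, $467.

Shut down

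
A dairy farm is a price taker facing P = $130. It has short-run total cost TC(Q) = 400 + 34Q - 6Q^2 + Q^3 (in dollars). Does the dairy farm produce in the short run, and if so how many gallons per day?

Produce at Q = 8

From TC, MC = TC'(Q) = 34 - 12Q + 3Q^2 and AVC = VC/Q = 34 - 6Q + Q^2.
AVC is minimized where dAVC/dQ = -6 + 2Q = 0, at Q = 3; min AVC = 34 - 6·3 + 3^2 = $25.
Since P = $130 ≥ min AVC = $25, price covers variable cost and the firm should produce.
P = MC gives -96 - 12Q + 3Q^2 = 0, with roots -4 and 8. Take the larger (rising MC): Q* = 8.
Check: AVC at Q = 8 is $50 ≤ P, so revenue covers variable cost.
Profit = P·Q − TC = 130·8 − 800 = $240.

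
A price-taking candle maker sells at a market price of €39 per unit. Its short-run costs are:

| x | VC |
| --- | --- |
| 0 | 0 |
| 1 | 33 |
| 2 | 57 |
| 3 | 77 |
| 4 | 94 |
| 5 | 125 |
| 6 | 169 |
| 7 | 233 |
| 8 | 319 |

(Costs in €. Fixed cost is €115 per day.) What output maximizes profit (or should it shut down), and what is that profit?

Profit at each row (π = 39x − TC): x=0: -115; x=1: -109; x=2: -94; x=3: -75; x=4: -53; x=5: -45; x=6: -50; x=7: -75; x=8: -122.
Profit is maximized at x = 5. AVC there is 125/5 = €25 ≤ P, so producing beats shutting down (which would give -€115).

x = 5; profit = -€45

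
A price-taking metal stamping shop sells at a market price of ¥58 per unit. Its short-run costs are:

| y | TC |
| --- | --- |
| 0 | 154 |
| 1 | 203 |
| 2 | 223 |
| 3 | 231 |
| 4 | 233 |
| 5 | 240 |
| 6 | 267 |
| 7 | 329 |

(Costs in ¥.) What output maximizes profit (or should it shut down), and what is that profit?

y = 6; profit = ¥81

Compute π = P·y − TC at each output: y=0: -154; y=1: -145; y=2: -107; y=3: -57; y=4: -1; y=5: 50; y=6: 81; y=7: 77.
Profit is maximized at y = 6. AVC there is 113/6 = ¥18.83 ≤ P, so producing beats shutting down (which would give -¥154).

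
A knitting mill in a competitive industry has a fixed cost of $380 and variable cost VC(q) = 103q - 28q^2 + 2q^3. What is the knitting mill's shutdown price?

The firm shuts down when price falls below the minimum of average variable cost. AVC = VC/q = 103 - 28q + 2q^2.
dAVC/dq = -28 + 4q = 0 gives q = 7. min AVC = 103 - 28·7 + 2·7^2 = 5.
For P < $5 the firm produces nothing.

$5 per unit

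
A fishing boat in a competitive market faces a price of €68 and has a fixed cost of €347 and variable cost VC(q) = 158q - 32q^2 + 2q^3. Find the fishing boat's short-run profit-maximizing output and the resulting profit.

AVC = 158 - 32q + 2q^2 has its minimum €30 at q = 8; price €68 clears that bar, so the firm operates.
With MC = 158 - 64q + 6q^2, P = MC on the upward-sloping part at q* = 9.
TR = 68·9 = 612. TC = 347 + 288 = 635. Profit = 612 − 635 = -€23.
That loss of €23 beats the €347 the firm would lose by shutting down; producing recovers €324 of fixed cost.

Profit = -€23 at q = 9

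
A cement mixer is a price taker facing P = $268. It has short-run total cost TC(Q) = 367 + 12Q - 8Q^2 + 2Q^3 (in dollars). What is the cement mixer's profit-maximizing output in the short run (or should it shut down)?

From TC, MC = TC'(Q) = 12 - 16Q + 6Q^2 and AVC = VC/Q = 12 - 8Q + 2Q^2.
AVC hits its minimum where MC = AVC, at Q = 2, giving min AVC = 12 - 8·2 + 2·2^2 = $4.
P = $268 exceeds min AVC = $4, so the firm stays open.
Set P = MC: 268 = 12 - 16Q + 6Q^2 → -256 - 16Q + 6Q^2 = 0. The roots are Q = -16/3 and Q = 8; the profit-maximizing output is on the rising part of MC, so Q* = 8.
Check: AVC at Q = 8 is $76 ≤ P, so revenue covers variable cost.
Profit = P·Q − TC = 268·8 − 975 = $1169.

Produce at Q = 8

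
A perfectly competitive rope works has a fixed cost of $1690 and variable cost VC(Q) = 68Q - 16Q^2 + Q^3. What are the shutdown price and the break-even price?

Shutdown price = $4; break-even price = $159

Shutdown price = min AVC. AVC = 68 - 16Q + Q^2, with vertex at Q = 8 and minimum $4.
ATC = 1690/Q + 68 - 16Q + Q^2. Setting dATC/dQ = −1690/Q^2 − 16 + 2Q = 0 gives Q = 13 (since 2·13^3 − 16·13^2 = 1690).
min ATC = 1690/13 + 68 − 16·13 + 13^2 = $159. That is the break-even price.
For $4 ≤ P < $159 the firm produces at a loss; below $4 it shuts down.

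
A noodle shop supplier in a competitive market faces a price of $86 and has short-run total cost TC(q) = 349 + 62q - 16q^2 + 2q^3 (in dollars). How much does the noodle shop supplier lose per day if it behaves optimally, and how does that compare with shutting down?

AVC = 62 - 16q + 2q^2; min AVC = $30 at q = 4. Since P = $86 ≥ min AVC, the firm produces.
With MC = 62 - 32q + 6q^2, P = MC on the upward-sloping part at q* = 6.
TR = 86·6 = 516. TC = 349 + 228 = 577. Profit = 516 − 577 = -$61.
Shutting down would mean losing the fixed cost of $349, so operating at a loss of $61 is better by $288.

Profit = -$61 at q = 6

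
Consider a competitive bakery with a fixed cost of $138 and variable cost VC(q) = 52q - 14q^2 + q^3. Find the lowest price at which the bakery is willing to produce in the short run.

The shutdown price is the minimum of AVC. VC = 52q - 14q^2 + q^3, so AVC = 52 - 14q + q^2.
At the minimum of AVC, MC = AVC. MC = 52 - 28q + 3q^2; setting MC = AVC gives 2q^2 - 14q = 0, so q = 7. min AVC = 3.
For P < $3 the firm produces nothing.

$3 per unit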